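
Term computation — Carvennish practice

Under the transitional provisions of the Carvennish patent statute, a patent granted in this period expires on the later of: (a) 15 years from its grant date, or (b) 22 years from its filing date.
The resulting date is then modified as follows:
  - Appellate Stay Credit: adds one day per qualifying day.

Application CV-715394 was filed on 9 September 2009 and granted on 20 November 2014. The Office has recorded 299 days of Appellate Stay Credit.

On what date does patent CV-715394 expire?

(a) grant + 15 years → 20 November 2029.
(b) filing + 22 years → 9 September 2031.
Later of the two: 9 September 2031.
Appellate Stay Credit: +299 days → 4 July 2032.

2032-07-04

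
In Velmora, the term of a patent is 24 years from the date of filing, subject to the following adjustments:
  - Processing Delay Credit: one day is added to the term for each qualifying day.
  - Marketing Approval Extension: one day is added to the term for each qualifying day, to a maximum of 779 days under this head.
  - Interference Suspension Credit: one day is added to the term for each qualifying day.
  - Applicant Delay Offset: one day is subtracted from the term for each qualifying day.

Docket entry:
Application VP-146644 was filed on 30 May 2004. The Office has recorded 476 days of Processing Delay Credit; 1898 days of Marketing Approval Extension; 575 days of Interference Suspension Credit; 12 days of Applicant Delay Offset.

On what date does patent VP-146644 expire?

Base term: filing date + 24 years → 30 May 2028.
Processing Delay Credit: +476 days → 18 September 2029.
Marketing Approval Extension: 1898 days claimed exceeds the 779-day cap, so +779 days → 6 November 2031.
Interference Suspension Credit: +575 days → 3 June 2033.
Applicant Delay Offset: −12 days → 22 May 2033.

May 22, 2033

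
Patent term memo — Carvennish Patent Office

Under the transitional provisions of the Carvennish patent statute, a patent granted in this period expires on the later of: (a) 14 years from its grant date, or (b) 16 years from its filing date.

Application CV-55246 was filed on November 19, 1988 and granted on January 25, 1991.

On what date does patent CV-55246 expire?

2005-01-25

(a) grant + 14 years → 25 January 2005.
(b) filing + 16 years → 19 November 2004.
Later of the two: 25 January 2005.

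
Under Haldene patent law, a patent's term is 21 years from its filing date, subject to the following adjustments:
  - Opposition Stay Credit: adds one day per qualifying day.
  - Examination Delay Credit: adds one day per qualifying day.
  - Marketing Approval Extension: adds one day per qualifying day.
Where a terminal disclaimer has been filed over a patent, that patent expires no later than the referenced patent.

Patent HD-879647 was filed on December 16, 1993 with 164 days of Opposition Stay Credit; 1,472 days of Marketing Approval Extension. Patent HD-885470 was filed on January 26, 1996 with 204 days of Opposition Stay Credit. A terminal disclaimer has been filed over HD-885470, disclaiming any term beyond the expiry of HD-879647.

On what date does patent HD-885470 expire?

2017-08-18

Natural term of HD-885470:
  Base: filing + 21 years → 26 January 2017.
  Opposition Stay Credit: +204 days → 18 August 2017.
Expiry of referenced patent HD-879647:
  Base: filing + 21 years → 16 December 2014.
  Opposition Stay Credit: +164 days → 29 May 2015.
  Marketing Approval Extension: +1472 days → 9 June 2019.
Terminal disclaimer: HD-885470 expires on the earlier of 18 August 2017 and 9 June 2019.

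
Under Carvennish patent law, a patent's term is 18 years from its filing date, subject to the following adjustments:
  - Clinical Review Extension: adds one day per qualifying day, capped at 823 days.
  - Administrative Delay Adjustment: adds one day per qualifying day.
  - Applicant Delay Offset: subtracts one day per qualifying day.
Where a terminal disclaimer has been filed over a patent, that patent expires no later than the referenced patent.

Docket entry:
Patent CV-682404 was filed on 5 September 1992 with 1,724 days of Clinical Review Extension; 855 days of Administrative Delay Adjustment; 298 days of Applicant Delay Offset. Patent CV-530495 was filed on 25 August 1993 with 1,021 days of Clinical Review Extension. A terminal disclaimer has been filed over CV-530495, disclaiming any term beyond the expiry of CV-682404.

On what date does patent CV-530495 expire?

Natural term of CV-530495:
  Base: filing + 18 years → 25 August 2011.
  Clinical Review Extension: 1021 days claimed exceeds the 823-day cap, so +823 days → 25 November 2013.
Expiry of referenced patent CV-682404:
  Base: filing + 18 years → 5 September 2010.
  Clinical Review Extension: 1724 days claimed exceeds the 823-day cap, so +823 days → 6 December 2012.
  Administrative Delay Adjustment: +855 days → 10 April 2015.
  Applicant Delay Offset: −298 days → 16 June 2014.
Terminal disclaimer: CV-530495 expires on the earlier of 25 November 2013 and 16 June 2014.

2013-11-25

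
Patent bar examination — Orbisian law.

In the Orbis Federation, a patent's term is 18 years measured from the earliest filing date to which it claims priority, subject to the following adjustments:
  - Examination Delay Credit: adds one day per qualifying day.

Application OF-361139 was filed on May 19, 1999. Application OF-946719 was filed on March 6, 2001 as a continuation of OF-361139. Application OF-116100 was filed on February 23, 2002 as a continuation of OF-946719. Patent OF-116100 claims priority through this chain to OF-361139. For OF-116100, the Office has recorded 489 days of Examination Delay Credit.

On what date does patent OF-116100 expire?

2018-09-20

Earliest priority filing: 19 May 1999.
Base term: 19 May 1999 + 18 years → 19 May 2017.
Examination Delay Credit: +489 days → 20 September 2018.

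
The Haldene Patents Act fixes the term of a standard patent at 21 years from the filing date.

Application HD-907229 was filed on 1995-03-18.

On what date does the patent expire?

2016-03-18

Filing date + 21 years → 18 March 2016.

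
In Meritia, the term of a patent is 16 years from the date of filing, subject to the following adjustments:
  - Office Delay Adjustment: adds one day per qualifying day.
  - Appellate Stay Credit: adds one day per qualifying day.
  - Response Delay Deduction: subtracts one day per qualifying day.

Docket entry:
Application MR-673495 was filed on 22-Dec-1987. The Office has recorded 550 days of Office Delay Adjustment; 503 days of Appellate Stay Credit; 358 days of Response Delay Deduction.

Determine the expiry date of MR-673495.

2005-11-16

Base term: filing date + 16 years → 22 December 2003.
Office Delay Adjustment: +550 days → 24 June 2005.
Appellate Stay Credit: +503 days → 9 November 2006.
Response Delay Deduction: −358 days → 16 November 2005.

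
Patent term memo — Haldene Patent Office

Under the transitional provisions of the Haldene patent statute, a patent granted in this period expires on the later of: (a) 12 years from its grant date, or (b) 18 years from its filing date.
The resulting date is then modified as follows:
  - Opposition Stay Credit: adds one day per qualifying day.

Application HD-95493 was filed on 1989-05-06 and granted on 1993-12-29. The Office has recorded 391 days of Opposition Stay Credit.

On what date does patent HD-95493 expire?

(a) grant + 12 years → 29 December 2005.
(b) filing + 18 years → 6 May 2007.
Later of the two: 6 May 2007.
Opposition Stay Credit: +391 days → 31 May 2008.

2008-05-31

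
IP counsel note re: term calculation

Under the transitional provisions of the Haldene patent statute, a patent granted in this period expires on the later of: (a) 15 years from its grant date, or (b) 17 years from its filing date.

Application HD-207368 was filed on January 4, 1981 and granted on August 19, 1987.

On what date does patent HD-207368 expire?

(a) grant + 15 years → 19 August 2002.
(b) filing + 17 years → 4 January 1998.
Later of the two: 19 August 2002.

August 19, 2002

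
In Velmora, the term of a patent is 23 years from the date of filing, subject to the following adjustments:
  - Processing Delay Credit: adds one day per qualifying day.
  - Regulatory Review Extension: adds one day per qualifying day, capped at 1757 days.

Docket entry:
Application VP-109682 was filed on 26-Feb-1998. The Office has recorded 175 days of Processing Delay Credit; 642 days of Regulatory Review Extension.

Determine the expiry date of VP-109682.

May 24, 2023

Base term: filing date + 23 years → 26 February 2021.
Processing Delay Credit: +175 days → 20 August 2021.
Regulatory Review Extension: 642 days (within the 1757-day cap) → +642 days → 24 May 2023.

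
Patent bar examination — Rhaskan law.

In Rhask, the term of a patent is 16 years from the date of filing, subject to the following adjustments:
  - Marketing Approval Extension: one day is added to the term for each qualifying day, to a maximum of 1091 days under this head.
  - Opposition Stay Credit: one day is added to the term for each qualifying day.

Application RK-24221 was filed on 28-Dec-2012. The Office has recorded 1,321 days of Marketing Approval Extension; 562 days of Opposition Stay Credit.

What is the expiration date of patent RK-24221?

2033-07-08

Base term: filing date + 16 years → 28 December 2028.
Marketing Approval Extension: 1321 days claimed exceeds the 1091-day cap, so +1091 days → 24 December 2031.
Opposition Stay Credit: +562 days → 8 July 2033.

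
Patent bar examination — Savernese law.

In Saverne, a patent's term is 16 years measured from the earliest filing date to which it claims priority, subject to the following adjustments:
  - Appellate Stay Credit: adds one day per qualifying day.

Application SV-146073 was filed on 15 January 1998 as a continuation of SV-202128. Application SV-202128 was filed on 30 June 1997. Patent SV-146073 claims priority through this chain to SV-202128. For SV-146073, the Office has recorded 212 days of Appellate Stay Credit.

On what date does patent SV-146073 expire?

January 28, 2014

Earliest priority filing: 30 June 1997.
Base term: 30 June 1997 + 16 years → 30 June 2013.
Appellate Stay Credit: +212 days → 28 January 2014.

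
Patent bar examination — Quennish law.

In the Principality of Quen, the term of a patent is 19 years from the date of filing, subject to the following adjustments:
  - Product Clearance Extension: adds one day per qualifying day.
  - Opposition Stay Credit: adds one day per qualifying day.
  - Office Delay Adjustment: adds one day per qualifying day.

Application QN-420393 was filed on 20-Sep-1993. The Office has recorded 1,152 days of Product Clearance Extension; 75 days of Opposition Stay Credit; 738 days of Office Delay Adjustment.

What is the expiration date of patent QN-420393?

Base term: filing date + 19 years → 20 September 2012.
Product Clearance Extension: +1152 days → 16 November 2015.
Opposition Stay Credit: +75 days → 30 January 2016.
Office Delay Adjustment: +738 days → 6 February 2018.

2018-02-06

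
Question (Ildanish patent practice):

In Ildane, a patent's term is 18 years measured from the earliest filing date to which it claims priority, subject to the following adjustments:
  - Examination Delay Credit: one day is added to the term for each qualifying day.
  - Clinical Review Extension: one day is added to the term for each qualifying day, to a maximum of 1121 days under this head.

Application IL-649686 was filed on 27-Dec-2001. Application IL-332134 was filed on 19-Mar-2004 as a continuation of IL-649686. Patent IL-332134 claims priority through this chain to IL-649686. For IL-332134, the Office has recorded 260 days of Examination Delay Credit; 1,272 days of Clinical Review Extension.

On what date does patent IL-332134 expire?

Earliest priority filing: 27 December 2001.
Base term: 27 December 2001 + 18 years → 27 December 2019.
Examination Delay Credit: +260 days → 12 September 2020.
Clinical Review Extension: 1272 days claimed exceeds the 1121-day cap, so +1121 days → 8 October 2023.

October 8, 2023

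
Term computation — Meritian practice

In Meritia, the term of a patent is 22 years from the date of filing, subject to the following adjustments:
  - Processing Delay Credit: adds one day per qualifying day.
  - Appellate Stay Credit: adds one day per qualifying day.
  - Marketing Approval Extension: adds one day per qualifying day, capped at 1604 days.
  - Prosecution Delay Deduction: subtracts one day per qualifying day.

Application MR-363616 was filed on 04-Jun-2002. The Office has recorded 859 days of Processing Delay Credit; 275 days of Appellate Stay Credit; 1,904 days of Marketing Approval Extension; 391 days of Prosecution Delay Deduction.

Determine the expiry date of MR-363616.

Base term: filing date + 22 years → 4 June 2024.
Processing Delay Credit: +859 days → 11 October 2026.
Appellate Stay Credit: +275 days → 13 July 2027.
Marketing Approval Extension: 1904 days claimed exceeds the 1604-day cap, so +1604 days → 3 December 2031.
Prosecution Delay Deduction: −391 days → 7 November 2030.

November 7, 2030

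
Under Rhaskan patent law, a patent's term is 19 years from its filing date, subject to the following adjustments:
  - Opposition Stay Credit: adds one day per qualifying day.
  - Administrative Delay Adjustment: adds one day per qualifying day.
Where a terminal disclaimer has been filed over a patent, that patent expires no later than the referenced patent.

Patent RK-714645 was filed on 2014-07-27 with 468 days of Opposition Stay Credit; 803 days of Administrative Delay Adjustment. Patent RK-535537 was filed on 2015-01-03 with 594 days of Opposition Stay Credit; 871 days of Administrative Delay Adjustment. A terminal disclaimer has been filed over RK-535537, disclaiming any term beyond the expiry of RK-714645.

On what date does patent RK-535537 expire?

January 18, 2037

Natural term of RK-535537:
  Base: filing + 19 years → 3 January 2034.
  Opposition Stay Credit: +594 days → 20 August 2035.
  Administrative Delay Adjustment: +871 days → 7 January 2038.
Expiry of referenced patent RK-714645:
  Base: filing + 19 years → 27 July 2033.
  Opposition Stay Credit: +468 days → 7 November 2034.
  Administrative Delay Adjustment: +803 days → 18 January 2037.
Terminal disclaimer: RK-535537 expires on the earlier of 7 January 2038 and 18 January 2037.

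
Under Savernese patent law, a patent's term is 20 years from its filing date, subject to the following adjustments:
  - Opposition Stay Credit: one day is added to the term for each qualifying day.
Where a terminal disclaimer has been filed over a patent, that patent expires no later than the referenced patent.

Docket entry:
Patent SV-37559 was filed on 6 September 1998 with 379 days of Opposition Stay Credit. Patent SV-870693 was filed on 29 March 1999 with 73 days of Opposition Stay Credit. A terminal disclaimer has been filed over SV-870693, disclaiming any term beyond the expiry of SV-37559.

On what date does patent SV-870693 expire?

2019-06-10

Natural term of SV-870693:
  Base: filing + 20 years → 29 March 2019.
  Opposition Stay Credit: +73 days → 10 June 2019.
Expiry of referenced patent SV-37559:
  Base: filing + 20 years → 6 September 2018.
  Opposition Stay Credit: +379 days → 20 September 2019.
Terminal disclaimer: SV-870693 expires on the earlier of 10 June 2019 and 20 September 2019.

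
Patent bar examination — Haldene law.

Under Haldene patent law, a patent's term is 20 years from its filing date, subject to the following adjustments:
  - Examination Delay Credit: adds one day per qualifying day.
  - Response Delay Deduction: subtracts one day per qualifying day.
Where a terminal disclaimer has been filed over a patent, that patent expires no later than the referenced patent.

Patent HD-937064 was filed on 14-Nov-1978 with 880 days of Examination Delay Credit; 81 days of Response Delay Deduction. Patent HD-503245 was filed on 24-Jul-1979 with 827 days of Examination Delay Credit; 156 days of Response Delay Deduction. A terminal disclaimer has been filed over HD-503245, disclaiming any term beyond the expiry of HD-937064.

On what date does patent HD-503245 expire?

Natural term of HD-503245:
  Base: filing + 20 years → 24 July 1999.
  Examination Delay Credit: +827 days → 28 October 2001.
  Response Delay Deduction: −156 days → 25 May 2001.
Expiry of referenced patent HD-937064:
  Base: filing + 20 years → 14 November 1998.
  Examination Delay Credit: +880 days → 12 April 2001.
  Response Delay Deduction: −81 days → 21 January 2001.
Terminal disclaimer: HD-503245 expires on the earlier of 25 May 2001 and 21 January 2001.

2001-01-21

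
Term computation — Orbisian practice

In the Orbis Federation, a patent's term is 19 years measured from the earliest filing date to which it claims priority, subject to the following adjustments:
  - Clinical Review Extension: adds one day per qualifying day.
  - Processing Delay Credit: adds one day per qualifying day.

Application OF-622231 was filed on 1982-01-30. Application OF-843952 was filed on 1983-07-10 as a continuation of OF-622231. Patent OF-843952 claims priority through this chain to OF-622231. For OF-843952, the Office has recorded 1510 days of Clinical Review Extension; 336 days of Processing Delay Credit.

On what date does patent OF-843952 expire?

February 19, 2006

Earliest priority filing: 30 January 1982.
Base term: 30 January 1982 + 19 years → 30 January 2001.
Clinical Review Extension: +1510 days → 20 March 2005.
Processing Delay Credit: +336 days → 19 February 2006.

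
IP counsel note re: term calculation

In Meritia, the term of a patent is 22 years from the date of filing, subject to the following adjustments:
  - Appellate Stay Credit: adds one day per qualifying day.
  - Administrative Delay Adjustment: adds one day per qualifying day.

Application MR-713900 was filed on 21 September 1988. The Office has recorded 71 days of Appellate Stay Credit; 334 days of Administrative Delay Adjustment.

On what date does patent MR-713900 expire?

2011-10-31

Base term: filing date + 22 years → 21 September 2010.
Appellate Stay Credit: +71 days → 1 December 2010.
Administrative Delay Adjustment: +334 days → 31 October 2011.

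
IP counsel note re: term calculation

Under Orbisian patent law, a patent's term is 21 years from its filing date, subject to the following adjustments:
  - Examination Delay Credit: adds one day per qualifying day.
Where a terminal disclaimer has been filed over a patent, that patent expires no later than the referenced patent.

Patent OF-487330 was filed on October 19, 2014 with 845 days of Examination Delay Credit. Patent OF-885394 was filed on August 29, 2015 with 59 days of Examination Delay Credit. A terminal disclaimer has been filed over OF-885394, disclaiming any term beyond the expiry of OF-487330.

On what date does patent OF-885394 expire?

2036-10-27

Natural term of OF-885394:
  Base: filing + 21 years → 29 August 2036.
  Examination Delay Credit: +59 days → 27 October 2036.
Expiry of referenced patent OF-487330:
  Base: filing + 21 years → 19 October 2035.
  Examination Delay Credit: +845 days → 10 February 2038.
Terminal disclaimer: OF-885394 expires on the earlier of 27 October 2036 and 10 February 2038.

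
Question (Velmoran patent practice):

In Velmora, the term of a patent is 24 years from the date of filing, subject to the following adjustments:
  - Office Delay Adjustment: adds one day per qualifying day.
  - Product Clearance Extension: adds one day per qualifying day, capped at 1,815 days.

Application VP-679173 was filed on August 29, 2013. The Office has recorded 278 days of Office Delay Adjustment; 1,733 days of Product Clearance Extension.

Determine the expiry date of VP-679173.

2043-03-02

Base term: filing date + 24 years → 29 August 2037.
Office Delay Adjustment: +278 days → 3 June 2038.
Product Clearance Extension: 1733 days (within the 1815-day cap) → +1733 days → 2 March 2043.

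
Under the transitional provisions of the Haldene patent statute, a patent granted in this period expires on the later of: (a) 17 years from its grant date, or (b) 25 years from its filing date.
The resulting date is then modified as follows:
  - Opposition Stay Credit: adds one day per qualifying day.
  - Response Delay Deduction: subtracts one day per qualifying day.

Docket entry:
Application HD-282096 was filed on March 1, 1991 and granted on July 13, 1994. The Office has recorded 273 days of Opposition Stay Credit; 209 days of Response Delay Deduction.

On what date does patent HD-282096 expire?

May 4, 2016

(a) grant + 17 years → 13 July 2011.
(b) filing + 25 years → 1 March 2016.
Later of the two: 1 March 2016.
Opposition Stay Credit: +273 days → 29 November 2016.
Response Delay Deduction: −209 days → 4 May 2016.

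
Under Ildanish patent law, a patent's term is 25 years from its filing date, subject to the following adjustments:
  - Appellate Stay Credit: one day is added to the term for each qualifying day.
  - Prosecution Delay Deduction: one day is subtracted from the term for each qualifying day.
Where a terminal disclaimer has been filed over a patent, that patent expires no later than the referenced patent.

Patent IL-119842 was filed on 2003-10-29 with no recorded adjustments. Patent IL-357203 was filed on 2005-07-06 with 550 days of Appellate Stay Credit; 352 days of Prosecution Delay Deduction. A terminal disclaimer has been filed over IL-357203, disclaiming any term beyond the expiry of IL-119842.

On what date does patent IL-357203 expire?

Natural term of IL-357203:
  Base: filing + 25 years → 6 July 2030.
  Appellate Stay Credit: +550 days → 7 January 2032.
  Prosecution Delay Deduction: −352 days → 20 January 2031.
Expiry of referenced patent IL-119842:
  Base: filing + 25 years → 29 October 2028.
Terminal disclaimer: IL-357203 expires on the earlier of 20 January 2031 and 29 October 2028.

October 29, 2028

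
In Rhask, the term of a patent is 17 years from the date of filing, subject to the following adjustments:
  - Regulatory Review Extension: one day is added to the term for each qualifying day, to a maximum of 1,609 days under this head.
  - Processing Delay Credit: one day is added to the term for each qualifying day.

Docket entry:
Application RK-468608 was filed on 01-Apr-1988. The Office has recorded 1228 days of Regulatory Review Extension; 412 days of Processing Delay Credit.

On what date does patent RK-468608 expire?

2009-09-27

Base term: filing date + 17 years → 1 April 2005.
Regulatory Review Extension: 1228 days (within the 1609-day cap) → +1228 days → 11 August 2008.
Processing Delay Credit: +412 days → 27 September 2009.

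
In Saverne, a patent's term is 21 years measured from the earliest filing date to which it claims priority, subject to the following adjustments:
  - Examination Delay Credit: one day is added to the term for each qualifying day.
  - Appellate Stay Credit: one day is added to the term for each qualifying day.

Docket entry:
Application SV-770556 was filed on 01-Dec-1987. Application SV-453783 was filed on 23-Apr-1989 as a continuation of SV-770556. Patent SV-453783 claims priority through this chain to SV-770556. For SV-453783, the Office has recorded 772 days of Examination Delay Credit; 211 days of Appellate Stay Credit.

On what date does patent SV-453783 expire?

2011-08-11

Earliest priority filing: 1 December 1987.
Base term: 1 December 1987 + 21 years → 1 December 2008.
Examination Delay Credit: +772 days → 12 January 2011.
Appellate Stay Credit: +211 days → 11 August 2011.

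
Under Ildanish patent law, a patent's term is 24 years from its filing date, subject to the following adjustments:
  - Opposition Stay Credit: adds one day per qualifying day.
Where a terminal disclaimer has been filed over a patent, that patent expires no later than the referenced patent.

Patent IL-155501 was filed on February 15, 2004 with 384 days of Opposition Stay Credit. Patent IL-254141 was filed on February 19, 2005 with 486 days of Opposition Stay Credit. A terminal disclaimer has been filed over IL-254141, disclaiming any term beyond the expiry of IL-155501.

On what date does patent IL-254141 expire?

Natural term of IL-254141:
  Base: filing + 24 years → 19 February 2029.
  Opposition Stay Credit: +486 days → 20 June 2030.
Expiry of referenced patent IL-155501:
  Base: filing + 24 years → 15 February 2028.
  Opposition Stay Credit: +384 days → 5 March 2029.
Terminal disclaimer: IL-254141 expires on the earlier of 20 June 2030 and 5 March 2029.

March 5, 2029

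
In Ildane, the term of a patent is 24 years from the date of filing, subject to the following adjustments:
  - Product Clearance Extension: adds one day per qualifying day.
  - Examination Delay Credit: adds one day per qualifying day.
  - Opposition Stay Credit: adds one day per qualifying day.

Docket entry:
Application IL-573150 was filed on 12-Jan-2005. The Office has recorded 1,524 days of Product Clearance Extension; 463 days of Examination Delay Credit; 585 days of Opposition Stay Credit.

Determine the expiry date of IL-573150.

Base term: filing date + 24 years → 12 January 2029.
Product Clearance Extension: +1524 days → 16 March 2033.
Examination Delay Credit: +463 days → 22 June 2034.
Opposition Stay Credit: +585 days → 28 January 2036.

January 28, 2036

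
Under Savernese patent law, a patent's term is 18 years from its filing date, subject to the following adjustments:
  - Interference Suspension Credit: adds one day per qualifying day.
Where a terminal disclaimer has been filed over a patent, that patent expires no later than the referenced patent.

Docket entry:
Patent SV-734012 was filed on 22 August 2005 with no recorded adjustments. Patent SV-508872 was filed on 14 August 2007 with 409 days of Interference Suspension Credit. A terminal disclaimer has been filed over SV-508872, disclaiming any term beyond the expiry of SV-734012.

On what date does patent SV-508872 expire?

August 22, 2023

Natural term of SV-508872:
  Base: filing + 18 years → 14 August 2025.
  Interference Suspension Credit: +409 days → 27 September 2026.
Expiry of referenced patent SV-734012:
  Base: filing + 18 years → 22 August 2023.
Terminal disclaimer: SV-508872 expires on the earlier of 27 September 2026 and 22 August 2023.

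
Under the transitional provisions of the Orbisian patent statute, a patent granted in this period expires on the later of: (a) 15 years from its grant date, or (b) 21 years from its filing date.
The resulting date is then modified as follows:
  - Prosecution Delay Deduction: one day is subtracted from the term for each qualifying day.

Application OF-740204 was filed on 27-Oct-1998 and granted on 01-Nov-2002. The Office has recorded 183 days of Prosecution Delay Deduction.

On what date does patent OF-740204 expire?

2019-04-27

(a) grant + 15 years → 1 November 2017.
(b) filing + 21 years → 27 October 2019.
Later of the two: 27 October 2019.
Prosecution Delay Deduction: −183 days → 27 April 2019.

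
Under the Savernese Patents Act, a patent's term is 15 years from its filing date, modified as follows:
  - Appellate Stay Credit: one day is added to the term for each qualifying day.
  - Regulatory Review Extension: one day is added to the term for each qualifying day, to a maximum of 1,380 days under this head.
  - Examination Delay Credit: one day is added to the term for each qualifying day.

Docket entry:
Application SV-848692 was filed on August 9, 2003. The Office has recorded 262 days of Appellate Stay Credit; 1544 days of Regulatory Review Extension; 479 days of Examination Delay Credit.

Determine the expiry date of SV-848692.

Base term: filing date + 15 years → 9 August 2018.
Appellate Stay Credit: +262 days → 28 April 2019.
Regulatory Review Extension: 1544 days claimed exceeds the 1380-day cap, so +1380 days → 6 February 2023.
Examination Delay Credit: +479 days → 30 May 2024.

May 30, 2024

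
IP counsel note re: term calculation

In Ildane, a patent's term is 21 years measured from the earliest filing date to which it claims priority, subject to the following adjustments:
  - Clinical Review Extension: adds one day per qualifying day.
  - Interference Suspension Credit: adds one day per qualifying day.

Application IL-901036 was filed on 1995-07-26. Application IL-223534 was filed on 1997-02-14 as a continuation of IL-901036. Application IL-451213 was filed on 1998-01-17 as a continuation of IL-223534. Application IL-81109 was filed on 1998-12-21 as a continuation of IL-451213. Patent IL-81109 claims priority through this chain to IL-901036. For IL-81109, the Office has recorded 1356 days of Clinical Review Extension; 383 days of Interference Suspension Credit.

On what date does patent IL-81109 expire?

2021-04-30

Earliest priority filing: 26 July 1995.
Base term: 26 July 1995 + 21 years → 26 July 2016.
Clinical Review Extension: +1356 days → 12 April 2020.
Interference Suspension Credit: +383 days → 30 April 2021.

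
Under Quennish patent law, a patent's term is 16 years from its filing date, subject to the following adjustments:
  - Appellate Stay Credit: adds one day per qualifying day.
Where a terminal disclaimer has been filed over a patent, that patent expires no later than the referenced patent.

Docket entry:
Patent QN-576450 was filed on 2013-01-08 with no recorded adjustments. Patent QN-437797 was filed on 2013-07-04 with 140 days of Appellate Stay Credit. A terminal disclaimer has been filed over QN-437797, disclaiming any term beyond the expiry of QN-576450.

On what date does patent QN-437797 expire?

January 8, 2029

Natural term of QN-437797:
  Base: filing + 16 years → 4 July 2029.
  Appellate Stay Credit: +140 days → 21 November 2029.
Expiry of referenced patent QN-576450:
  Base: filing + 16 years → 8 January 2029.
Terminal disclaimer: QN-437797 expires on the earlier of 21 November 2029 and 8 January 2029.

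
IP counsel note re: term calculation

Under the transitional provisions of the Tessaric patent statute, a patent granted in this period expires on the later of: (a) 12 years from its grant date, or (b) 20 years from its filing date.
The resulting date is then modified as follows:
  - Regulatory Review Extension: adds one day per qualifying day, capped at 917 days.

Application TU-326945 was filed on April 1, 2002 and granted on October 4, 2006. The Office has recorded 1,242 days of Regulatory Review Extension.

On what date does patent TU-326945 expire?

2024-10-04

(a) grant + 12 years → 4 October 2018.
(b) filing + 20 years → 1 April 2022.
Later of the two: 1 April 2022.
Regulatory Review Extension: 1242 days claimed exceeds the 917-day cap, so +917 days → 4 October 2024.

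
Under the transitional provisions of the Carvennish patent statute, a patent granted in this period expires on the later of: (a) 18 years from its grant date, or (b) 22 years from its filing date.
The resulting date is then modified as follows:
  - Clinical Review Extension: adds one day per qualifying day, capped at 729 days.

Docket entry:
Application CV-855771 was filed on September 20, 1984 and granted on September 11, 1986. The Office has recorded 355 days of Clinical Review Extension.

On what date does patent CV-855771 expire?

(a) grant + 18 years → 11 September 2004.
(b) filing + 22 years → 20 September 2006.
Later of the two: 20 September 2006.
Clinical Review Extension: 355 days (within the 729-day cap) → +355 days → 10 September 2007.

2007-09-10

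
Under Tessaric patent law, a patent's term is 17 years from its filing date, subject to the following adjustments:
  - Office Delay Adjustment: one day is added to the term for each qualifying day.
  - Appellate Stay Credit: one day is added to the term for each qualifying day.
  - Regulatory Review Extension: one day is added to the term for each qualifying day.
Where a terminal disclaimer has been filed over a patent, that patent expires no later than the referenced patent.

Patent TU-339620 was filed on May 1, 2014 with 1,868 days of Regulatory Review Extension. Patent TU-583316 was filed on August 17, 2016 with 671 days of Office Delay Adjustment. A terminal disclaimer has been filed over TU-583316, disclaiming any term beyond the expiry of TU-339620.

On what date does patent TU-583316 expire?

Natural term of TU-583316:
  Base: filing + 17 years → 17 August 2033.
  Office Delay Adjustment: +671 days → 19 June 2035.
Expiry of referenced patent TU-339620:
  Base: filing + 17 years → 1 May 2031.
  Regulatory Review Extension: +1868 days → 11 June 2036.
Terminal disclaimer: TU-583316 expires on the earlier of 19 June 2035 and 11 June 2036.

2035-06-19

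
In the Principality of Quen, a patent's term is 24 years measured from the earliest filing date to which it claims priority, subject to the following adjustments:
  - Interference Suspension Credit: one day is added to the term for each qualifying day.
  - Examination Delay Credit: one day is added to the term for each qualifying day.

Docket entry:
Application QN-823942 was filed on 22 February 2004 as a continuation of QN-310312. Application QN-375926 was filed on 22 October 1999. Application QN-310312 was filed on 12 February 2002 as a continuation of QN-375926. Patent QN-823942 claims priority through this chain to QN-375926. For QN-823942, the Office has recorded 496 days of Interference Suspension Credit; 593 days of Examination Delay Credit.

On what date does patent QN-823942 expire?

Earliest priority filing: 22 October 1999.
Base term: 22 October 1999 + 24 years → 22 October 2023.
Interference Suspension Credit: +496 days → 1 March 2025.
Examination Delay Credit: +593 days → 15 October 2026.

2026-10-15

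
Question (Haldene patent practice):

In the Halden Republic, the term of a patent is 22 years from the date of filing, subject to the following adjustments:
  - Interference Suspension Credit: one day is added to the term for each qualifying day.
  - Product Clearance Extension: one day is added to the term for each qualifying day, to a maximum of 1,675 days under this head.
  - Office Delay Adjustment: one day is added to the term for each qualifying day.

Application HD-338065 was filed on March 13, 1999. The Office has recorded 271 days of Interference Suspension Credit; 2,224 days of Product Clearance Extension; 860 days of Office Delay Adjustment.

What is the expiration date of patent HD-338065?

Base term: filing date + 22 years → 13 March 2021.
Interference Suspension Credit: +271 days → 9 December 2021.
Product Clearance Extension: 2224 days claimed exceeds the 1675-day cap, so +1675 days → 11 July 2026.
Office Delay Adjustment: +860 days → 17 November 2028.

November 17, 2028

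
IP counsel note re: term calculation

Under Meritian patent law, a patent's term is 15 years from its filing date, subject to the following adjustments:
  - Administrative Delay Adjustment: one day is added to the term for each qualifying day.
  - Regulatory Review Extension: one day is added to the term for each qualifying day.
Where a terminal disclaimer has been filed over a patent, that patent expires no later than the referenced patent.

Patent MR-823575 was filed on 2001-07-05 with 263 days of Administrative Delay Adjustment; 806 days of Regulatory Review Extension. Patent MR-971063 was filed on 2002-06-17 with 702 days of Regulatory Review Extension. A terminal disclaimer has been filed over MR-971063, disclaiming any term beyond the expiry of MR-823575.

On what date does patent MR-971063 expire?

Natural term of MR-971063:
  Base: filing + 15 years → 17 June 2017.
  Regulatory Review Extension: +702 days → 20 May 2019.
Expiry of referenced patent MR-823575:
  Base: filing + 15 years → 5 July 2016.
  Administrative Delay Adjustment: +263 days → 25 March 2017.
  Regulatory Review Extension: +806 days → 9 June 2019.
Terminal disclaimer: MR-971063 expires on the earlier of 20 May 2019 and 9 June 2019.

2019-05-20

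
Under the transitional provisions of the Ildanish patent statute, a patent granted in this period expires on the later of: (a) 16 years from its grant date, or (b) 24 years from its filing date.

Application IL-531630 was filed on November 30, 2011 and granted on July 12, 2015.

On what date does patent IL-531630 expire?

(a) grant + 16 years → 12 July 2031.
(b) filing + 24 years → 30 November 2035.
Later of the two: 30 November 2035.

November 30, 2035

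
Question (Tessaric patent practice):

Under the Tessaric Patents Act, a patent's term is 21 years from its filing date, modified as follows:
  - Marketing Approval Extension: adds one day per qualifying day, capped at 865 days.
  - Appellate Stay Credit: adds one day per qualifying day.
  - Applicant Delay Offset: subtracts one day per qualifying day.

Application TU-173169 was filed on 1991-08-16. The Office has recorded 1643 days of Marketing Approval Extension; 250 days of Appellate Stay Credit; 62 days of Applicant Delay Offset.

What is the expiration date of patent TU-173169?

July 5, 2015

Base term: filing date + 21 years → 16 August 2012.
Marketing Approval Extension: 1643 days claimed exceeds the 865-day cap, so +865 days → 29 December 2014.
Appellate Stay Credit: +250 days → 5 September 2015.
Applicant Delay Offset: −62 days → 5 July 2015.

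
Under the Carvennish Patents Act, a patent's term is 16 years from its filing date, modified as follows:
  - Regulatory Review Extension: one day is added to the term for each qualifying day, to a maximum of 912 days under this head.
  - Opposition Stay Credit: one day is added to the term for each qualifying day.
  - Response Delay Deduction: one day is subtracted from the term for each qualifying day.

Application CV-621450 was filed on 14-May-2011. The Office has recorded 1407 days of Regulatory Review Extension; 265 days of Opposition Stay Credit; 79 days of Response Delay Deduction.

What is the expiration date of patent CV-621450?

May 16, 2030

Base term: filing date + 16 years → 14 May 2027.
Regulatory Review Extension: 1407 days claimed exceeds the 912-day cap, so +912 days → 11 November 2029.
Opposition Stay Credit: +265 days → 3 August 2030.
Response Delay Deduction: −79 days → 16 May 2030.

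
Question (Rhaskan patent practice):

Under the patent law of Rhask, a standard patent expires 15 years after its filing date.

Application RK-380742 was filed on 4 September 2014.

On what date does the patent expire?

Filing date + 15 years → 4 September 2029.

2029-09-04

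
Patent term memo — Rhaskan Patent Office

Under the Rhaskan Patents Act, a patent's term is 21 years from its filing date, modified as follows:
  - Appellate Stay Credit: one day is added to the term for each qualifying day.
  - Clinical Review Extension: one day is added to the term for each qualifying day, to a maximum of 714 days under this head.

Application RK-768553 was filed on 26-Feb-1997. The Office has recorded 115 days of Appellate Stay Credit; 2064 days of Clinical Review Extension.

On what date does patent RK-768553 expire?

June 4, 2020

Base term: filing date + 21 years → 26 February 2018.
Appellate Stay Credit: +115 days → 21 June 2018.
Clinical Review Extension: 2064 days claimed exceeds the 714-day cap, so +714 days → 4 June 2020.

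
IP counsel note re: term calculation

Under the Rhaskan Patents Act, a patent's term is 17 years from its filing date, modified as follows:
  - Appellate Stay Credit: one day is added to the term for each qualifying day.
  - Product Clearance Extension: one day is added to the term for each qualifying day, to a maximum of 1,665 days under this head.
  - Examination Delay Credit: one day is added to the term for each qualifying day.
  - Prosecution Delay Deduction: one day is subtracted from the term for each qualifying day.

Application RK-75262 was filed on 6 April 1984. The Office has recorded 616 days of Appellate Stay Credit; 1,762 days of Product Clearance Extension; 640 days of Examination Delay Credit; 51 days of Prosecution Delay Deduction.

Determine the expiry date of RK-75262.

February 13, 2009

Base term: filing date + 17 years → 6 April 2001.
Appellate Stay Credit: +616 days → 13 December 2002.
Product Clearance Extension: 1762 days claimed exceeds the 1665-day cap, so +1665 days → 5 July 2007.
Examination Delay Credit: +640 days → 5 April 2009.
Prosecution Delay Deduction: −51 days → 13 February 2009.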